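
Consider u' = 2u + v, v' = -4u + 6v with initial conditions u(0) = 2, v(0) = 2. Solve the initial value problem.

Coefficient matrix A = [[2, 1], [-4, 6]].
Characteristic polynomial det(A - λI) = λ^2 - 8λ + 16 = 0.
Single eigenvalue λ = 4 with algebraic multiplicity 2.
Eigenvector v = (-1,-2); generalized eigenvector w with (A-λI)w=v is (-1,-3).
General solution: e^(4t)[c_1·v + c_2·(t·v + w)].
Applying u(0)=2, v(0)=2 gives c_1=-4, c_2=2.

u(t) = -2te^(4t) + 2e^(4t), v(t) = -4te^(4t) + 2e^(4t)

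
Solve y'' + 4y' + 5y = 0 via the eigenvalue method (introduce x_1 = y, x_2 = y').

Let x_1 = y, x_2 = y'. Then x_1' = x_2 and x_2' = -5x_1 - 4x_2.
A = [[0,1],[-5,-4]]; det(A-λI) = λ^2 + 4λ + 5.
Eigenvalues λ = -2 ± i.

y(t) = C_1e^(-2t)cos(t) + C_2e^(-2t)sin(t)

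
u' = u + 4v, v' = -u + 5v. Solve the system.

Coefficient matrix A = [[1, 4], [-1, 5]].
Characteristic polynomial det(A - λI) = λ^2 - 6λ + 9 = 0.
Single eigenvalue λ = 3 with algebraic multiplicity 2.
Eigenvector v = (2,1); generalized eigenvector w with (A-λI)w=v is (-3,-1).
General solution: e^(3t)[C_1·v + C_2·(t·v + w)].

u(t) = 2C_1e^(3t) + 2C_2te^(3t) - 3C_2e^(3t), v(t) = C_1e^(3t) + C_2te^(3t) - C_2e^(3t)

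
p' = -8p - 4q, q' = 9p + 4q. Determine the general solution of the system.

p(t) = 2K_1e^(-2t) + 2K_2te^(-2t) + K_2e^(-2t), q(t) = -3K_1e^(-2t) - 3K_2te^(-2t) - 2K_2e^(-2t)

Coefficient matrix A = [[-8, -4], [9, 4]].
Characteristic polynomial det(A - λI) = λ^2 + 4λ + 4 = 0.
Single eigenvalue λ = -2 with algebraic multiplicity 2.
Eigenvector v = (2,-3); generalized eigenvector w with (A-λI)w=v is (1,-2).
General solution: e^(-2t)[K_1·v + K_2·(t·v + w)].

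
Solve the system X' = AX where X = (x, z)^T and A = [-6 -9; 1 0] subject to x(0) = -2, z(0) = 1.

Coefficient matrix A = [[-6, -9], [1, 0]].
Characteristic polynomial det(A - λI) = λ^2 + 6λ + 9 = 0.
Single eigenvalue λ = -3 with algebraic multiplicity 2.
Eigenvector v = (3,-1); generalized eigenvector w with (A-λI)w=v is (2,-1).
General solution: e^(-3t)[K_1·v + K_2·(t·v + w)].
Applying x(0)=-2, z(0)=1 gives K_1=0, K_2=-1.

x(t) = -3te^(-3t) - 2e^(-3t), z(t) = te^(-3t) + e^(-3t)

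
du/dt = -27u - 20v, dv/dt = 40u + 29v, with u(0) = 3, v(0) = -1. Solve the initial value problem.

Coefficient matrix A = [[-27, -20], [40, 29]].
Characteristic polynomial det(A - λI) = λ^2 - 2λ + 17 = 0.
Eigenvalues λ = 1 ± 4i (complex conjugate pair).
For λ=1+4i: an eigenvector is (-1,1) - i(2,-3) = (-1 - 2i, 1 + 3i).
A real fundamental pair from Re and Im of e^((1+4i)t)v: X_1 = e^(t)(cos(4t)·(-1,1) + sin(4t)·(2,-3)), X_2 = e^(t)(sin(4t)·(-1,1) - cos(4t)·(2,-3)).
General solution: K_1X_1 + K_2X_2.
Applying u(0)=3, v(0)=-1 gives K_1=-7, K_2=2.

u(t) = -16e^(t)sin(4t) + 3e^(t)cos(4t), v(t) = 23e^(t)sin(4t) - e^(t)cos(4t)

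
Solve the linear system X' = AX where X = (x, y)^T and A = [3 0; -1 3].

x(t) = K_2e^(3t), y(t) = -K_1e^(3t) - K_2te^(3t) - 2K_2e^(3t)

Coefficient matrix A = [[3, 0], [-1, 3]].
Characteristic polynomial det(A - λI) = λ^2 - 6λ + 9 = 0.
Single eigenvalue λ = 3 with algebraic multiplicity 2.
Eigenvector v = (0,-1); generalized eigenvector w with (A-λI)w=v is (1,-2).
General solution: e^(3t)[K_1·v + K_2·(t·v + w)].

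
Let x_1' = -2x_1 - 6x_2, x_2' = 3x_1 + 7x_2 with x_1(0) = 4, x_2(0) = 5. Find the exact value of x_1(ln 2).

A = [[-2,-6],[3,7]]; eigenvalues λ = 4, 1.
Eigenvectors: (1,-1) for λ=4, (-2,1) for λ=1.
From the initial condition, c_1 = -14, c_2 = -9.
x_1(ln 2) = (-14)(2^4)(1) + (-9)(2^1)(-2) = -188.

-188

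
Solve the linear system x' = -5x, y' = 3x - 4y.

Coefficient matrix A = [[-5, 0], [3, -4]].
Characteristic polynomial det(A - λI) = λ^2 + 9λ + 20 = 0.
Eigenvalues λ = -4, -5.
For λ=-4: (A-λI) row 1 is [-1, 0], so an eigenvector is (0, 1).
For λ=-5: (A-λI) row 2 is [3, 1], so an eigenvector is (-1, 3).
General solution: c_1e^(-4t)(0,1) + c_2e^(-5t)(-1,3).

x(t) = -c_2e^(-5t), y(t) = c_1e^(-4t) + 3c_2e^(-5t)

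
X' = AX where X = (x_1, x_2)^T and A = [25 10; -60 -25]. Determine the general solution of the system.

Coefficient matrix A = [[25, 10], [-60, -25]].
Characteristic polynomial det(A - λI) = λ^2 - 25 = 0.
Eigenvalues λ = -5, 5.
For λ=-5: (A-λI) row 1 is [30, 10], so an eigenvector is (1, -3).
For λ=5: (A-λI) row 1 is [20, 10], so an eigenvector is (-1, 2).
General solution: C_1e^(-5t)(1,-3) + C_2e^(5t)(-1,2).

x_1(t) = C_1e^(-5t) - C_2e^(5t), x_2(t) = -3C_1e^(-5t) + 2C_2e^(5t)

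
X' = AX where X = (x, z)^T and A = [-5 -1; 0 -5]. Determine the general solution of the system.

Coefficient matrix A = [[-5, -1], [0, -5]].
Characteristic polynomial det(A - λI) = λ^2 + 10λ + 25 = 0.
Single eigenvalue λ = -5 with algebraic multiplicity 2.
Eigenvector v = (1,0); generalized eigenvector w with (A-λI)w=v is (-2,-1).
General solution: e^(-5t)[C_1·v + C_2·(t·v + w)].

x(t) = C_1e^(-5t) + C_2te^(-5t) - 2C_2e^(-5t), z(t) = -C_2e^(-5t)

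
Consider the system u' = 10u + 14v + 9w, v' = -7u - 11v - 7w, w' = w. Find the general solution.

Coefficient matrix A = [[10, 14, 9], [-7, -11, -7], [0, 0, 1]].
det(A - λI) = 0 gives eigenvalues λ = 3, 1, -4.
For λ=3: eigenvector (2,-1,0).
For λ=1: eigenvector (-1,0,1).
For λ=-4: eigenvector (-1,1,0).
General solution: K_1e^(3t)(2,-1,0) + K_2e^(t)(-1,0,1) + K_3e^(-4t)(-1,1,0).

u(t) = 2K_1e^(3t) - K_2e^(t) - K_3e^(-4t), v(t) = -K_1e^(3t) + K_3e^(-4t), w(t) = K_2e^(t)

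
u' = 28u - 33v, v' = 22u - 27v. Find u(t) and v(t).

u(t) = -c_1e^(-5t) + 3c_2e^(6t), v(t) = -c_1e^(-5t) + 2c_2e^(6t)

Coefficient matrix A = [[28, -33], [22, -27]].
Characteristic polynomial det(A - λI) = λ^2 - λ - 30 = 0.
Eigenvalues λ = -5, 6.
For λ=-5: (A-λI) row 1 is [33, -33], so an eigenvector is (-1, -1).
For λ=6: (A-λI) row 1 is [22, -33], so an eigenvector is (3, 2).
General solution: c_1e^(-5t)(-1,-1) + c_2e^(6t)(3,2).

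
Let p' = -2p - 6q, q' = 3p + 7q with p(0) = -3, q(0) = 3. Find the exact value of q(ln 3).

A = [[-2,-6],[3,7]]; eigenvalues λ = 4, 1.
Eigenvectors: (1,-1) for λ=4, (2,-1) for λ=1.
From the initial condition, c_1 = -3, c_2 = 0.
q(ln 3) = (-3)(3^4)(-1) + (0)(3^1)(-1) = 243.

243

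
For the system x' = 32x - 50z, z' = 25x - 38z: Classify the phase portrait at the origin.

stable spiral

A = [[32,-50],[25,-38]]; det(A-λI) = λ^2 + 6λ + 34.
λ = -3 ± 5i: negative real part.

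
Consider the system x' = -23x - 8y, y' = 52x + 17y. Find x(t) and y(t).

x(t) = c_1e^(-3t)sin(4t) - c_1e^(-3t)cos(4t) - c_2e^(-3t)sin(4t) - c_2e^(-3t)cos(4t), y(t) = -3c_1e^(-3t)sin(4t) + 2c_1e^(-3t)cos(4t) + 2c_2e^(-3t)sin(4t) + 3c_2e^(-3t)cos(4t)

Coefficient matrix A = [[-23, -8], [52, 17]].
Characteristic polynomial det(A - λI) = λ^2 + 6λ + 25 = 0.
Eigenvalues λ = -3 ± 4i (complex conjugate pair).
For λ=-3+4i: an eigenvector is (-1,2) - i(1,-3) = (-1 - i, 2 + 3i).
A real fundamental pair from Re and Im of e^((-3+4i)t)v: X_1 = e^(-3t)(cos(4t)·(-1,2) + sin(4t)·(1,-3)), X_2 = e^(-3t)(sin(4t)·(-1,2) - cos(4t)·(1,-3)).
General solution: c_1X_1 + c_2X_2.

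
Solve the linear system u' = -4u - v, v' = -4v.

Coefficient matrix A = [[-4, -1], [0, -4]].
Characteristic polynomial det(A - λI) = λ^2 + 8λ + 16 = 0.
Single eigenvalue λ = -4 with algebraic multiplicity 2.
Eigenvector v = (-1,0); generalized eigenvector w with (A-λI)w=v is (-2,1).
General solution: e^(-4t)[K_1·v + K_2·(t·v + w)].

u(t) = -K_1e^(-4t) - K_2te^(-4t) - 2K_2e^(-4t), v(t) = K_2e^(-4t)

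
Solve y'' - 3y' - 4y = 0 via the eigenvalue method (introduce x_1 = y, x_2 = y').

y(t) = C_1e^(-t) + C_2e^(4t)

Let x_1 = y, x_2 = y'. Then x_1' = x_2 and x_2' = 4x_1 + 3x_2.
A = [[0,1],[4,3]]; det(A-λI) = λ^2 - 3λ - 4.
Eigenvalues λ = -1, 4 with eigenvectors (1,-1), (1,4).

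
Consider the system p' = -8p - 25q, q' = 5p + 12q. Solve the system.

Coefficient matrix A = [[-8, -25], [5, 12]].
Characteristic polynomial det(A - λI) = λ^2 - 4λ + 29 = 0.
Eigenvalues λ = 2 ± 5i (complex conjugate pair).
For λ=2+5i: an eigenvector is (1,0) - i(-2,1) = (1 + 2i, 0 - i).
A real fundamental pair from Re and Im of e^((2+5i)t)v: X_1 = e^(2t)(cos(5t)·(1,0) + sin(5t)·(-2,1)), X_2 = e^(2t)(sin(5t)·(1,0) - cos(5t)·(-2,1)).
General solution: K_1X_1 + K_2X_2.

p(t) = -2K_1e^(2t)sin(5t) + K_1e^(2t)cos(5t) + K_2e^(2t)sin(5t) + 2K_2e^(2t)cos(5t), q(t) = K_1e^(2t)sin(5t) - K_2e^(2t)cos(5t)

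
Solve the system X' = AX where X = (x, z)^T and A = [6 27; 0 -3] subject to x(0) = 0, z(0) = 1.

x(t) = 3e^(6t) - 3e^(-3t), z(t) = e^(-3t)

Coefficient matrix A = [[6, 27], [0, -3]].
Characteristic polynomial det(A - λI) = λ^2 - 3λ - 18 = 0.
Eigenvalues λ = -3, 6.
For λ=-3: (A-λI) row 1 is [9, 27], so an eigenvector is (3, -1).
For λ=6: (A-λI) row 1 is [0, 27], so an eigenvector is (1, 0).
General solution: c_1e^(-3t)(3,-1) + c_2e^(6t)(1,0).
Applying x(0)=0, z(0)=1 gives c_1=-1, c_2=3.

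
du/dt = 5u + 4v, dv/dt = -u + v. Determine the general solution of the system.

Coefficient matrix A = [[5, 4], [-1, 1]].
Characteristic polynomial det(A - λI) = λ^2 - 6λ + 9 = 0.
Single eigenvalue λ = 3 with algebraic multiplicity 2.
Eigenvector v = (-2,1); generalized eigenvector w with (A-λI)w=v is (-1,0).
General solution: e^(3t)[C_1·v + C_2·(t·v + w)].

u(t) = -2C_1e^(3t) - 2C_2te^(3t) - C_2e^(3t), v(t) = C_1e^(3t) + C_2te^(3t)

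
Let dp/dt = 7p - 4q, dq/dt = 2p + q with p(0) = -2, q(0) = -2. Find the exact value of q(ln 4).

A = [[7,-4],[2,1]]; eigenvalues λ = 5, 3.
Eigenvectors: (-2,-1) for λ=5, (-1,-1) for λ=3.
From the initial condition, c_1 = 0, c_2 = 2.
q(ln 4) = (0)(4^5)(-1) + (2)(4^3)(-1) = -128.

-128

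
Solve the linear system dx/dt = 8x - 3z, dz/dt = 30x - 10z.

Coefficient matrix A = [[8, -3], [30, -10]].
Characteristic polynomial det(A - λI) = λ^2 + 2λ + 10 = 0.
Eigenvalues λ = -1 ± 3i (complex conjugate pair).
For λ=-1+3i: an eigenvector is (1,3) - i(0,1) = (1, 3 - i).
A real fundamental pair from Re and Im of e^((-1+3i)t)v: X_1 = e^(-t)(cos(3t)·(1,3) + sin(3t)·(0,1)), X_2 = e^(-t)(sin(3t)·(1,3) - cos(3t)·(0,1)).
General solution: C_1X_1 + C_2X_2.

x(t) = C_1e^(-t)cos(3t) + C_2e^(-t)sin(3t), z(t) = C_1e^(-t)sin(3t) + 3C_1e^(-t)cos(3t) + 3C_2e^(-t)sin(3t) - C_2e^(-t)cos(3t)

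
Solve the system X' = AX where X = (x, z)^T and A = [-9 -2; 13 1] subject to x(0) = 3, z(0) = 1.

Coefficient matrix A = [[-9, -2], [13, 1]].
Characteristic polynomial det(A - λI) = λ^2 + 8λ + 17 = 0.
Eigenvalues λ = -4 ± i (complex conjugate pair).
For λ=-4+i: an eigenvector is (-1,3) - i(-1,2) = (-1 + i, 3 - 2i).
A real fundamental pair from Re and Im of e^((-4+i)t)v: X_1 = e^(-4t)(cos(t)·(-1,3) + sin(t)·(-1,2)), X_2 = e^(-4t)(sin(t)·(-1,3) - cos(t)·(-1,2)).
General solution: C_1X_1 + C_2X_2.
Applying x(0)=3, z(0)=1 gives C_1=7, C_2=10.

x(t) = -17e^(-4t)sin(t) + 3e^(-4t)cos(t), z(t) = 44e^(-4t)sin(t) + e^(-4t)cos(t)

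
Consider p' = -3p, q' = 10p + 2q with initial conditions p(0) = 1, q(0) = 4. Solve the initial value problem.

p(t) = e^(-3t), q(t) = 6e^(2t) - 2e^(-3t)

Coefficient matrix A = [[-3, 0], [10, 2]].
Characteristic polynomial det(A - λI) = λ^2 + λ - 6 = 0.
Eigenvalues λ = -3, 2.
For λ=-3: (A-λI) row 2 is [10, 5], so an eigenvector is (1, -2).
For λ=2: (A-λI) row 1 is [-5, 0], so an eigenvector is (0, 1).
General solution: c_1e^(-3t)(1,-2) + c_2e^(2t)(0,1).
Applying p(0)=1, q(0)=4 gives c_1=1, c_2=6.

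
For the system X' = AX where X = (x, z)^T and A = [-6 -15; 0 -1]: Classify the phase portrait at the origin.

A = [[-6,-15],[0,-1]]; det(A-λI) = λ^2 + 7λ + 6.
λ = -1, -6: both negative.

stable node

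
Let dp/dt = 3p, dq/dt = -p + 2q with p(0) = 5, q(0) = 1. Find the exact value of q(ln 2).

A = [[3,0],[-1,2]]; eigenvalues λ = 3, 2.
Eigenvectors: (1,-1) for λ=3, (0,1) for λ=2.
From the initial condition, c_1 = 5, c_2 = 6.
q(ln 2) = (5)(2^3)(-1) + (6)(2^2)(1) = -16.

-16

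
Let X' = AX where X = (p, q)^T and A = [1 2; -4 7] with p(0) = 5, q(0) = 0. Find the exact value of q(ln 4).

A = [[1,2],[-4,7]]; eigenvalues λ = 5, 3.
Eigenvectors: (-1,-2) for λ=5, (-1,-1) for λ=3.
From the initial condition, c_1 = 5, c_2 = -10.
q(ln 4) = (5)(4^5)(-2) + (-10)(4^3)(-1) = -9600.

-9600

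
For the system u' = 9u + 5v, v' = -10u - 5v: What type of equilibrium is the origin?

A = [[9,5],[-10,-5]]; det(A-λI) = λ^2 - 4λ + 5.
λ = 2 ± i: positive real part.

unstable spiral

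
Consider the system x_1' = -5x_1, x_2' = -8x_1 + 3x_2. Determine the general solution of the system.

x_1(t) = -C_1e^(-5t), x_2(t) = -C_1e^(-5t) + C_2e^(3t)

Coefficient matrix A = [[-5, 0], [-8, 3]].
Characteristic polynomial det(A - λI) = λ^2 + 2λ - 15 = 0.
Eigenvalues λ = -5, 3.
For λ=-5: (A-λI) row 2 is [-8, 8], so an eigenvector is (-1, -1).
For λ=3: (A-λI) row 1 is [-8, 0], so an eigenvector is (0, 1).
General solution: C_1e^(-5t)(-1,-1) + C_2e^(3t)(0,1).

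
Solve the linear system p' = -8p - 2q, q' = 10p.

p(t) = -c_1e^(-4t)cos(2t) - c_2e^(-4t)sin(2t), q(t) = -c_1e^(-4t)sin(2t) + 2c_1e^(-4t)cos(2t) + 2c_2e^(-4t)sin(2t) + c_2e^(-4t)cos(2t)

Coefficient matrix A = [[-8, -2], [10, 0]].
Characteristic polynomial det(A - λI) = λ^2 + 8λ + 20 = 0.
Eigenvalues λ = -4 ± 2i (complex conjugate pair).
For λ=-4+2i: an eigenvector is (-1,2) - i(0,-1) = (-1, 2 + i).
A real fundamental pair from Re and Im of e^((-4+2i)t)v: X_1 = e^(-4t)(cos(2t)·(-1,2) + sin(2t)·(0,-1)), X_2 = e^(-4t)(sin(2t)·(-1,2) - cos(2t)·(0,-1)).
General solution: c_1X_1 + c_2X_2.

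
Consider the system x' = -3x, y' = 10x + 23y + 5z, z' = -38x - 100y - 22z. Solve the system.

x(t) = K_1e^(-3t), y(t) = K_2e^(3t) - K_3e^(-2t), z(t) = -2K_1e^(-3t) - 4K_2e^(3t) + 5K_3e^(-2t)

Coefficient matrix A = [[-3, 0, 0], [10, 23, 5], [-38, -100, -22]].
det(A - λI) = 0 gives eigenvalues λ = -3, 3, -2.
For λ=-3: eigenvector (1,0,-2).
For λ=3: eigenvector (0,1,-4).
For λ=-2: eigenvector (0,-1,5).
General solution: K_1e^(-3t)(1,0,-2) + K_2e^(3t)(0,1,-4) + K_3e^(-2t)(0,-1,5).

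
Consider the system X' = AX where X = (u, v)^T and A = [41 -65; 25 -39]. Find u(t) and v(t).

u(t) = 3C_1e^(t)sin(5t) + 2C_1e^(t)cos(5t) + 2C_2e^(t)sin(5t) - 3C_2e^(t)cos(5t), v(t) = 2C_1e^(t)sin(5t) + C_1e^(t)cos(5t) + C_2e^(t)sin(5t) - 2C_2e^(t)cos(5t)

Coefficient matrix A = [[41, -65], [25, -39]].
Characteristic polynomial det(A - λI) = λ^2 - 2λ + 26 = 0.
Eigenvalues λ = 1 ± 5i (complex conjugate pair).
For λ=1+5i: an eigenvector is (2,1) - i(3,2) = (2 - 3i, 1 - 2i).
A real fundamental pair from Re and Im of e^((1+5i)t)v: X_1 = e^(t)(cos(5t)·(2,1) + sin(5t)·(3,2)), X_2 = e^(t)(sin(5t)·(2,1) - cos(5t)·(3,2)).
General solution: C_1X_1 + C_2X_2.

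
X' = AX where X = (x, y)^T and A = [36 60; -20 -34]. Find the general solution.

Coefficient matrix A = [[36, 60], [-20, -34]].
Characteristic polynomial det(A - λI) = λ^2 - 2λ - 24 = 0.
Eigenvalues λ = 6, -4.
For λ=6: (A-λI) row 1 is [30, 60], so an eigenvector is (-2, 1).
For λ=-4: (A-λI) row 1 is [40, 60], so an eigenvector is (-3, 2).
General solution: K_1e^(6t)(-2,1) + K_2e^(-4t)(-3,2).

x(t) = -2K_1e^(6t) - 3K_2e^(-4t), y(t) = K_1e^(6t) + 2K_2e^(-4t)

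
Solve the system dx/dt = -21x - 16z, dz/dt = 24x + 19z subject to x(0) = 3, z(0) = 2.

Coefficient matrix A = [[-21, -16], [24, 19]].
Characteristic polynomial det(A - λI) = λ^2 + 2λ - 15 = 0.
Eigenvalues λ = -5, 3.
For λ=-5: (A-λI) row 1 is [-16, -16], so an eigenvector is (1, -1).
For λ=3: (A-λI) row 1 is [-24, -16], so an eigenvector is (2, -3).
General solution: c_1e^(-5t)(1,-1) + c_2e^(3t)(2,-3).
Applying x(0)=3, z(0)=2 gives c_1=13, c_2=-5.

x(t) = -10e^(3t) + 13e^(-5t), z(t) = 15e^(3t) - 13e^(-5t)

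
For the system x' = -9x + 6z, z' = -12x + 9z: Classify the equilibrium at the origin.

A = [[-9,6],[-12,9]]; det(A-λI) = λ^2 - 9.
λ = 3, -3: opposite signs.

saddle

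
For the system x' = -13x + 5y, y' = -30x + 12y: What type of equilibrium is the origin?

A = [[-13,5],[-30,12]]; det(A-λI) = λ^2 + λ - 6.
λ = 2, -3: opposite signs.

saddle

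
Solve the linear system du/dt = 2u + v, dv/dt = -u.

Coefficient matrix A = [[2, 1], [-1, 0]].
Characteristic polynomial det(A - λI) = λ^2 - 2λ + 1 = 0.
Single eigenvalue λ = 1 with algebraic multiplicity 2.
Eigenvector v = (-1,1); generalized eigenvector w with (A-λI)w=v is (1,-2).
General solution: e^(t)[K_1·v + K_2·(t·v + w)].

u(t) = -K_1e^(t) - K_2te^(t) + K_2e^(t), v(t) = K_1e^(t) + K_2te^(t) - 2K_2e^(t)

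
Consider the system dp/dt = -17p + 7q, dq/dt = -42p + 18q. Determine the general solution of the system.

Coefficient matrix A = [[-17, 7], [-42, 18]].
Characteristic polynomial det(A - λI) = λ^2 - λ - 12 = 0.
Eigenvalues λ = 4, -3.
For λ=4: (A-λI) row 1 is [-21, 7], so an eigenvector is (1, 3).
For λ=-3: (A-λI) row 1 is [-14, 7], so an eigenvector is (-1, -2).
General solution: K_1e^(4t)(1,3) + K_2e^(-3t)(-1,-2).

p(t) = K_1e^(4t) - K_2e^(-3t), q(t) = 3K_1e^(4t) - 2K_2e^(-3t)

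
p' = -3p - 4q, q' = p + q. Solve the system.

p(t) = -2K_1e^(-t) - 2K_2te^(-t) - 3K_2e^(-t), q(t) = K_1e^(-t) + K_2te^(-t) + 2K_2e^(-t)

Coefficient matrix A = [[-3, -4], [1, 1]].
Characteristic polynomial det(A - λI) = λ^2 + 2λ + 1 = 0.
Single eigenvalue λ = -1 with algebraic multiplicity 2.
Eigenvector v = (-2,1); generalized eigenvector w with (A-λI)w=v is (-3,2).
General solution: e^(-t)[K_1·v + K_2·(t·v + w)].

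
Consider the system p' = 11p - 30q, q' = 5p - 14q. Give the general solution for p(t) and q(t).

Coefficient matrix A = [[11, -30], [5, -14]].
Characteristic polynomial det(A - λI) = λ^2 + 3λ - 4 = 0.
Eigenvalues λ = 1, -4.
For λ=1: (A-λI) row 1 is [10, -30], so an eigenvector is (3, 1).
For λ=-4: (A-λI) row 1 is [15, -30], so an eigenvector is (-2, -1).
General solution: K_1e^(t)(3,1) + K_2e^(-4t)(-2,-1).

p(t) = 3K_1e^(t) - 2K_2e^(-4t), q(t) = K_1e^(t) - K_2e^(-4t)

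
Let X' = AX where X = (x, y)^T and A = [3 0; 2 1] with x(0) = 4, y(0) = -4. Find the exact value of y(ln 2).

16

A = [[3,0],[2,1]]; eigenvalues λ = 1, 3.
Eigenvectors: (0,1) for λ=1, (-1,-1) for λ=3.
From the initial condition, c_1 = -8, c_2 = -4.
y(ln 2) = (-8)(2^1)(1) + (-4)(2^3)(-1) = 16.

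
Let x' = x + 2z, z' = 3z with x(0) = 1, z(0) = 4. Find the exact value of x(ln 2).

26

A = [[1,2],[0,3]]; eigenvalues λ = 1, 3.
Eigenvectors: (1,0) for λ=1, (-1,-1) for λ=3.
From the initial condition, c_1 = -3, c_2 = -4.
x(ln 2) = (-3)(2^1)(1) + (-4)(2^3)(-1) = 26.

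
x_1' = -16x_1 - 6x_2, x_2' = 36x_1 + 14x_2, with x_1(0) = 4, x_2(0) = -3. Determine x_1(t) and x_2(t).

x_1(t) = -5e^(2t) + 9e^(-4t), x_2(t) = 15e^(2t) - 18e^(-4t)

Coefficient matrix A = [[-16, -6], [36, 14]].
Characteristic polynomial det(A - λI) = λ^2 + 2λ - 8 = 0.
Eigenvalues λ = -4, 2.
For λ=-4: (A-λI) row 1 is [-12, -6], so an eigenvector is (-1, 2).
For λ=2: (A-λI) row 1 is [-18, -6], so an eigenvector is (1, -3).
General solution: C_1e^(-4t)(-1,2) + C_2e^(2t)(1,-3).
Applying x_1(0)=4, x_2(0)=-3 gives C_1=-9, C_2=-5.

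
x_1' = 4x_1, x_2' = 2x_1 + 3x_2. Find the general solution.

Coefficient matrix A = [[4, 0], [2, 3]].
Characteristic polynomial det(A - λI) = λ^2 - 7λ + 12 = 0.
Eigenvalues λ = 3, 4.
For λ=3: (A-λI) row 1 is [1, 0], so an eigenvector is (0, -1).
For λ=4: (A-λI) row 2 is [2, -1], so an eigenvector is (1, 2).
General solution: c_1e^(3t)(0,-1) + c_2e^(4t)(1,2).

x_1(t) = c_2e^(4t), x_2(t) = -c_1e^(3t) + 2c_2e^(4t)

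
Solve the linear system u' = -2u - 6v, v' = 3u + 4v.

Coefficient matrix A = [[-2, -6], [3, 4]].
Characteristic polynomial det(A - λI) = λ^2 - 2λ + 10 = 0.
Eigenvalues λ = 1 ± 3i (complex conjugate pair).
For λ=1+3i: an eigenvector is (1,-1) - i(1,0) = (1 - i, -1).
A real fundamental pair from Re and Im of e^((1+3i)t)v: X_1 = e^(t)(cos(3t)·(1,-1) + sin(3t)·(1,0)), X_2 = e^(t)(sin(3t)·(1,-1) - cos(3t)·(1,0)).
General solution: C_1X_1 + C_2X_2.

u(t) = C_1e^(t)sin(3t) + C_1e^(t)cos(3t) + C_2e^(t)sin(3t) - C_2e^(t)cos(3t), v(t) = -C_1e^(t)cos(3t) - C_2e^(t)sin(3t)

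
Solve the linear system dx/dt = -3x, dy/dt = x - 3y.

x(t) = -c_2e^(-3t), y(t) = -c_1e^(-3t) - c_2te^(-3t) + 3c_2e^(-3t)

Coefficient matrix A = [[-3, 0], [1, -3]].
Characteristic polynomial det(A - λI) = λ^2 + 6λ + 9 = 0.
Single eigenvalue λ = -3 with algebraic multiplicity 2.
Eigenvector v = (0,-1); generalized eigenvector w with (A-λI)w=v is (-1,3).
General solution: e^(-3t)[c_1·v + c_2·(t·v + w)].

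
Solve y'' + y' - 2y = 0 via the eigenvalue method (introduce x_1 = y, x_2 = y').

Let x_1 = y, x_2 = y'. Then x_1' = x_2 and x_2' = 2x_1 - x_2.
A = [[0,1],[2,-1]]; det(A-λI) = λ^2 + λ - 2.
Eigenvalues λ = 1, -2 with eigenvectors (1,1), (1,-2).

y(t) = C_1e^(t) + C_2e^(-2t)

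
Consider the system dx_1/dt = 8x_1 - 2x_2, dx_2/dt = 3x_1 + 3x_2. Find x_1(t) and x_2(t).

x_1(t) = -2K_1e^(5t) + K_2e^(6t), x_2(t) = -3K_1e^(5t) + K_2e^(6t)

Coefficient matrix A = [[8, -2], [3, 3]].
Characteristic polynomial det(A - λI) = λ^2 - 11λ + 30 = 0.
Eigenvalues λ = 5, 6.
For λ=5: (A-λI) row 1 is [3, -2], so an eigenvector is (-2, -3).
For λ=6: (A-λI) row 1 is [2, -2], so an eigenvector is (1, 1).
General solution: K_1e^(5t)(-2,-3) + K_2e^(6t)(1,1).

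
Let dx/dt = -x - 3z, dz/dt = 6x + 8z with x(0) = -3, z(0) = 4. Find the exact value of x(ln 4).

-1056

A = [[-1,-3],[6,8]]; eigenvalues λ = 2, 5.
Eigenvectors: (-1,1) for λ=2, (1,-2) for λ=5.
From the initial condition, c_1 = 2, c_2 = -1.
x(ln 4) = (2)(4^2)(-1) + (-1)(4^5)(1) = -1056.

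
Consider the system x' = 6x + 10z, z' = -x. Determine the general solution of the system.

x(t) = -3K_1e^(3t)sin(t) - K_1e^(3t)cos(t) - K_2e^(3t)sin(t) + 3K_2e^(3t)cos(t), z(t) = K_1e^(3t)sin(t) - K_2e^(3t)cos(t)

Coefficient matrix A = [[6, 10], [-1, 0]].
Characteristic polynomial det(A - λI) = λ^2 - 6λ + 10 = 0.
Eigenvalues λ = 3 ± i (complex conjugate pair).
For λ=3+i: an eigenvector is (-1,0) - i(-3,1) = (-1 + 3i, 0 - i).
A real fundamental pair from Re and Im of e^((3+i)t)v: X_1 = e^(3t)(cos(t)·(-1,0) + sin(t)·(-3,1)), X_2 = e^(3t)(sin(t)·(-1,0) - cos(t)·(-3,1)).
General solution: K_1X_1 + K_2X_2.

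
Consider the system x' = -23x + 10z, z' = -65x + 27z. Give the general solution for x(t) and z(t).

x(t) = C_1e^(2t)sin(5t) - C_1e^(2t)cos(5t) - C_2e^(2t)sin(5t) - C_2e^(2t)cos(5t), z(t) = 3C_1e^(2t)sin(5t) - 2C_1e^(2t)cos(5t) - 2C_2e^(2t)sin(5t) - 3C_2e^(2t)cos(5t)

Coefficient matrix A = [[-23, 10], [-65, 27]].
Characteristic polynomial det(A - λI) = λ^2 - 4λ + 29 = 0.
Eigenvalues λ = 2 ± 5i (complex conjugate pair).
For λ=2+5i: an eigenvector is (-1,-2) - i(1,3) = (-1 - i, -2 - 3i).
A real fundamental pair from Re and Im of e^((2+5i)t)v: X_1 = e^(2t)(cos(5t)·(-1,-2) + sin(5t)·(1,3)), X_2 = e^(2t)(sin(5t)·(-1,-2) - cos(5t)·(1,3)).
General solution: C_1X_1 + C_2X_2.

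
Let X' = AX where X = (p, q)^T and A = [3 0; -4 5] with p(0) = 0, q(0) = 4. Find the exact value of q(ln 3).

972

A = [[3,0],[-4,5]]; eigenvalues λ = 5, 3.
Eigenvectors: (0,-1) for λ=5, (1,2) for λ=3.
From the initial condition, c_1 = -4, c_2 = 0.
q(ln 3) = (-4)(3^5)(-1) + (0)(3^3)(2) = 972.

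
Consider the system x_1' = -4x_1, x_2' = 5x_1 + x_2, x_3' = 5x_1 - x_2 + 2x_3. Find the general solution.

x_1(t) = c_1e^(-4t), x_2(t) = -c_1e^(-4t) + c_2e^(t), x_3(t) = -c_1e^(-4t) + c_2e^(t) + c_3e^(2t)

Coefficient matrix A = [[-4, 0, 0], [5, 1, 0], [5, -1, 2]].
det(A - λI) = 0 gives eigenvalues λ = -4, 1, 2.
For λ=-4: eigenvector (1,-1,-1).
For λ=1: eigenvector (0,1,1).
For λ=2: eigenvector (0,0,1).
General solution: c_1e^(-4t)(1,-1,-1) + c_2e^(t)(0,1,1) + c_3e^(2t)(0,0,1).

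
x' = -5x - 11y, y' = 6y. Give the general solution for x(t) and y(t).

x(t) = c_1e^(-5t) - c_2e^(6t), y(t) = c_2e^(6t)

Coefficient matrix A = [[-5, -11], [0, 6]].
Characteristic polynomial det(A - λI) = λ^2 - λ - 30 = 0.
Eigenvalues λ = -5, 6.
For λ=-5: (A-λI) row 1 is [0, -11], so an eigenvector is (1, 0).
For λ=6: (A-λI) row 1 is [-11, -11], so an eigenvector is (-1, 1).
General solution: c_1e^(-5t)(1,0) + c_2e^(6t)(-1,1).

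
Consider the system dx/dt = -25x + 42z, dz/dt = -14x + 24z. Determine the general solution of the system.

x(t) = -2K_1e^(-4t) - 3K_2e^(3t), z(t) = -K_1e^(-4t) - 2K_2e^(3t)

Coefficient matrix A = [[-25, 42], [-14, 24]].
Characteristic polynomial det(A - λI) = λ^2 + λ - 12 = 0.
Eigenvalues λ = -4, 3.
For λ=-4: (A-λI) row 1 is [-21, 42], so an eigenvector is (-2, -1).
For λ=3: (A-λI) row 1 is [-28, 42], so an eigenvector is (-3, -2).
General solution: K_1e^(-4t)(-2,-1) + K_2e^(3t)(-3,-2).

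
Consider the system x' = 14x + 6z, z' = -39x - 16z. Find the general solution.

Coefficient matrix A = [[14, 6], [-39, -16]].
Characteristic polynomial det(A - λI) = λ^2 + 2λ + 10 = 0.
Eigenvalues λ = -1 ± 3i (complex conjugate pair).
For λ=-1+3i: an eigenvector is (1,-3) - i(-1,2) = (1 + i, -3 - 2i).
A real fundamental pair from Re and Im of e^((-1+3i)t)v: X_1 = e^(-t)(cos(3t)·(1,-3) + sin(3t)·(-1,2)), X_2 = e^(-t)(sin(3t)·(1,-3) - cos(3t)·(-1,2)).
General solution: K_1X_1 + K_2X_2.

x(t) = -K_1e^(-t)sin(3t) + K_1e^(-t)cos(3t) + K_2e^(-t)sin(3t) + K_2e^(-t)cos(3t), z(t) = 2K_1e^(-t)sin(3t) - 3K_1e^(-t)cos(3t) - 3K_2e^(-t)sin(3t) - 2K_2e^(-t)cos(3t)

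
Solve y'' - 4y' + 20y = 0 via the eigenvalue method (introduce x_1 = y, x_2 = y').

Let x_1 = y, x_2 = y'. Then x_1' = x_2 and x_2' = -20x_1 + 4x_2.
A = [[0,1],[-20,4]]; det(A-λI) = λ^2 - 4λ + 20.
Eigenvalues λ = 2 ± 4i.

y(t) = c_1e^(2t)cos(4t) + c_2e^(2t)sin(4t)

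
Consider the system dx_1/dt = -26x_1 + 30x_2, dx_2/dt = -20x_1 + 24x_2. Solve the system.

x_1(t) = -3c_1e^(-6t) - c_2e^(4t), x_2(t) = -2c_1e^(-6t) - c_2e^(4t)

Coefficient matrix A = [[-26, 30], [-20, 24]].
Characteristic polynomial det(A - λI) = λ^2 + 2λ - 24 = 0.
Eigenvalues λ = -6, 4.
For λ=-6: (A-λI) row 1 is [-20, 30], so an eigenvector is (-3, -2).
For λ=4: (A-λI) row 1 is [-30, 30], so an eigenvector is (-1, -1).
General solution: c_1e^(-6t)(-3,-2) + c_2e^(4t)(-1,-1).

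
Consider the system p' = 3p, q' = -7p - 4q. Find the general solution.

p(t) = K_1e^(3t), q(t) = -K_1e^(3t) + K_2e^(-4t)

Coefficient matrix A = [[3, 0], [-7, -4]].
Characteristic polynomial det(A - λI) = λ^2 + λ - 12 = 0.
Eigenvalues λ = 3, -4.
For λ=3: (A-λI) row 2 is [-7, -7], so an eigenvector is (1, -1).
For λ=-4: (A-λI) row 1 is [7, 0], so an eigenvector is (0, 1).
General solution: K_1e^(3t)(1,-1) + K_2e^(-4t)(0,1).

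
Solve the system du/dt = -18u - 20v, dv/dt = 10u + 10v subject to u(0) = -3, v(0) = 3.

u(t) = -9e^(-4t)sin(2t) - 3e^(-4t)cos(2t), v(t) = 6e^(-4t)sin(2t) + 3e^(-4t)cos(2t)

Coefficient matrix A = [[-18, -20], [10, 10]].
Characteristic polynomial det(A - λI) = λ^2 + 8λ + 20 = 0.
Eigenvalues λ = -4 ± 2i (complex conjugate pair).
For λ=-4+2i: an eigenvector is (-3,2) - i(1,-1) = (-3 - i, 2 + i).
A real fundamental pair from Re and Im of e^((-4+2i)t)v: X_1 = e^(-4t)(cos(2t)·(-3,2) + sin(2t)·(1,-1)), X_2 = e^(-4t)(sin(2t)·(-3,2) - cos(2t)·(1,-1)).
General solution: C_1X_1 + C_2X_2.
Applying u(0)=-3, v(0)=3 gives C_1=0, C_2=3.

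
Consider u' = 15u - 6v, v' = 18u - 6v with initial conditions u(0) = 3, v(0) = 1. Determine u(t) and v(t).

u(t) = 10e^(6t) - 7e^(3t), v(t) = 15e^(6t) - 14e^(3t)

Coefficient matrix A = [[15, -6], [18, -6]].
Characteristic polynomial det(A - λI) = λ^2 - 9λ + 18 = 0.
Eigenvalues λ = 6, 3.
For λ=6: (A-λI) row 1 is [9, -6], so an eigenvector is (2, 3).
For λ=3: (A-λI) row 1 is [12, -6], so an eigenvector is (1, 2).
General solution: c_1e^(6t)(2,3) + c_2e^(3t)(1,2).
Applying u(0)=3, v(0)=1 gives c_1=5, c_2=-7.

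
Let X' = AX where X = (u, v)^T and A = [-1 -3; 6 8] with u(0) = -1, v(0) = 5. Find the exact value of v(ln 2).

244

A = [[-1,-3],[6,8]]; eigenvalues λ = 2, 5.
Eigenvectors: (1,-1) for λ=2, (1,-2) for λ=5.
From the initial condition, c_1 = 3, c_2 = -4.
v(ln 2) = (3)(2^2)(-1) + (-4)(2^5)(-2) = 244.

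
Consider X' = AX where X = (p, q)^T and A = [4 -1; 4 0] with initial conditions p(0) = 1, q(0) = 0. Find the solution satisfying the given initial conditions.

p(t) = 2te^(2t) + e^(2t), q(t) = 4te^(2t)

Coefficient matrix A = [[4, -1], [4, 0]].
Characteristic polynomial det(A - λI) = λ^2 - 4λ + 4 = 0.
Single eigenvalue λ = 2 with algebraic multiplicity 2.
Eigenvector v = (1,2); generalized eigenvector w with (A-λI)w=v is (2,3).
General solution: e^(2t)[c_1·v + c_2·(t·v + w)].
Applying p(0)=1, q(0)=0 gives c_1=-3, c_2=2.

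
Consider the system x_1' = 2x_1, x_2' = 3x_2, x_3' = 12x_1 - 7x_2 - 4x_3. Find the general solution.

x_1(t) = K_1e^(2t), x_2(t) = K_2e^(3t), x_3(t) = 2K_1e^(2t) - K_2e^(3t) + K_3e^(-4t)

Coefficient matrix A = [[2, 0, 0], [0, 3, 0], [12, -7, -4]].
det(A - λI) = 0 gives eigenvalues λ = 2, 3, -4.
For λ=2: eigenvector (1,0,2).
For λ=3: eigenvector (0,1,-1).
For λ=-4: eigenvector (0,0,1).
General solution: K_1e^(2t)(1,0,2) + K_2e^(3t)(0,1,-1) + K_3e^(-4t)(0,0,1).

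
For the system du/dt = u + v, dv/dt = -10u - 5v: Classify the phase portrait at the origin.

stable spiral

A = [[1,1],[-10,-5]]; det(A-λI) = λ^2 + 4λ + 5.
λ = -2 ± i: negative real part.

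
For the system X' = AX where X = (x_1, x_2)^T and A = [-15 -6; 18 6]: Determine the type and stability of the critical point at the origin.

A = [[-15,-6],[18,6]]; det(A-λI) = λ^2 + 9λ + 18.
λ = -6, -3: both negative.

stable node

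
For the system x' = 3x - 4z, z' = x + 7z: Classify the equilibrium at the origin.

A = [[3,-4],[1,7]]; det(A-λI) = λ^2 - 10λ + 25.
repeated λ = 5 with a single eigenvector.

unstable improper node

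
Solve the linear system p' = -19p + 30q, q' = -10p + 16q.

p(t) = 3K_1e^(t) + 2K_2e^(-4t), q(t) = 2K_1e^(t) + K_2e^(-4t)

Coefficient matrix A = [[-19, 30], [-10, 16]].
Characteristic polynomial det(A - λI) = λ^2 + 3λ - 4 = 0.
Eigenvalues λ = 1, -4.
For λ=1: (A-λI) row 1 is [-20, 30], so an eigenvector is (3, 2).
For λ=-4: (A-λI) row 1 is [-15, 30], so an eigenvector is (2, 1).
General solution: K_1e^(t)(3,2) + K_2e^(-4t)(2,1).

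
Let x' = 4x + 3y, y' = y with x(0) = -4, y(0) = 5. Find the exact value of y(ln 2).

A = [[4,3],[0,1]]; eigenvalues λ = 1, 4.
Eigenvectors: (1,-1) for λ=1, (1,0) for λ=4.
From the initial condition, c_1 = -5, c_2 = 1.
y(ln 2) = (-5)(2^1)(-1) + (1)(2^4)(0) = 10.

10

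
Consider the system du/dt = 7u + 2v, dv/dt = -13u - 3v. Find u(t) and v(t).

u(t) = K_1e^(2t)sin(t) - K_1e^(2t)cos(t) - K_2e^(2t)sin(t) - K_2e^(2t)cos(t), v(t) = -2K_1e^(2t)sin(t) + 3K_1e^(2t)cos(t) + 3K_2e^(2t)sin(t) + 2K_2e^(2t)cos(t)

Coefficient matrix A = [[7, 2], [-13, -3]].
Characteristic polynomial det(A - λI) = λ^2 - 4λ + 5 = 0.
Eigenvalues λ = 2 ± i (complex conjugate pair).
For λ=2+i: an eigenvector is (-1,3) - i(1,-2) = (-1 - i, 3 + 2i).
A real fundamental pair from Re and Im of e^((2+i)t)v: X_1 = e^(2t)(cos(t)·(-1,3) + sin(t)·(1,-2)), X_2 = e^(2t)(sin(t)·(-1,3) - cos(t)·(1,-2)).
General solution: K_1X_1 + K_2X_2.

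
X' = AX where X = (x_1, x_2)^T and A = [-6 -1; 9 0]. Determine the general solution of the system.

Coefficient matrix A = [[-6, -1], [9, 0]].
Characteristic polynomial det(A - λI) = λ^2 + 6λ + 9 = 0.
Single eigenvalue λ = -3 with algebraic multiplicity 2.
Eigenvector v = (1,-3); generalized eigenvector w with (A-λI)w=v is (0,-1).
General solution: e^(-3t)[c_1·v + c_2·(t·v + w)].

x_1(t) = c_1e^(-3t) + c_2te^(-3t), x_2(t) = -3c_1e^(-3t) - 3c_2te^(-3t) - c_2e^(-3t)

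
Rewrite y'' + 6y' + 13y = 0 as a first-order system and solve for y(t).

y(t) = K_1e^(-3t)cos(2t) + K_2e^(-3t)sin(2t)

Let x_1 = y, x_2 = y'. Then x_1' = x_2 and x_2' = -13x_1 - 6x_2.
A = [[0,1],[-13,-6]]; det(A-λI) = λ^2 + 6λ + 13.
Eigenvalues λ = -3 ± 2i.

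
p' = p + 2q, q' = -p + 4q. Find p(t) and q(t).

Coefficient matrix A = [[1, 2], [-1, 4]].
Characteristic polynomial det(A - λI) = λ^2 - 5λ + 6 = 0.
Eigenvalues λ = 2, 3.
For λ=2: (A-λI) row 1 is [-1, 2], so an eigenvector is (-2, -1).
For λ=3: (A-λI) row 1 is [-2, 2], so an eigenvector is (1, 1).
General solution: C_1e^(2t)(-2,-1) + C_2e^(3t)(1,1).

p(t) = -2C_1e^(2t) + C_2e^(3t), q(t) = -C_1e^(2t) + C_2e^(3t)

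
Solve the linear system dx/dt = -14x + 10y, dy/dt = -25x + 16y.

x(t) = c_1e^(t)sin(5t) - c_1e^(t)cos(5t) - c_2e^(t)sin(5t) - c_2e^(t)cos(5t), y(t) = 2c_1e^(t)sin(5t) - c_1e^(t)cos(5t) - c_2e^(t)sin(5t) - 2c_2e^(t)cos(5t)

Coefficient matrix A = [[-14, 10], [-25, 16]].
Characteristic polynomial det(A - λI) = λ^2 - 2λ + 26 = 0.
Eigenvalues λ = 1 ± 5i (complex conjugate pair).
For λ=1+5i: an eigenvector is (-1,-1) - i(1,2) = (-1 - i, -1 - 2i).
A real fundamental pair from Re and Im of e^((1+5i)t)v: X_1 = e^(t)(cos(5t)·(-1,-1) + sin(5t)·(1,2)), X_2 = e^(t)(sin(5t)·(-1,-1) - cos(5t)·(1,2)).
General solution: c_1X_1 + c_2X_2.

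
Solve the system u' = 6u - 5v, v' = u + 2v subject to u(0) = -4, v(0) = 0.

u(t) = -8e^(4t)sin(t) - 4e^(4t)cos(t), v(t) = -4e^(4t)sin(t)

Coefficient matrix A = [[6, -5], [1, 2]].
Characteristic polynomial det(A - λI) = λ^2 - 8λ + 17 = 0.
Eigenvalues λ = 4 ± i (complex conjugate pair).
For λ=4+i: an eigenvector is (2,1) - i(-1,0) = (2 + i, 1).
A real fundamental pair from Re and Im of e^((4+i)t)v: X_1 = e^(4t)(cos(t)·(2,1) + sin(t)·(-1,0)), X_2 = e^(4t)(sin(t)·(2,1) - cos(t)·(-1,0)).
General solution: c_1X_1 + c_2X_2.
Applying u(0)=-4, v(0)=0 gives c_1=0, c_2=-4.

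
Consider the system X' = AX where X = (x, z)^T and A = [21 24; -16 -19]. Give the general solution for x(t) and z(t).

Coefficient matrix A = [[21, 24], [-16, -19]].
Characteristic polynomial det(A - λI) = λ^2 - 2λ - 15 = 0.
Eigenvalues λ = 5, -3.
For λ=5: (A-λI) row 1 is [16, 24], so an eigenvector is (-3, 2).
For λ=-3: (A-λI) row 1 is [24, 24], so an eigenvector is (1, -1).
General solution: K_1e^(5t)(-3,2) + K_2e^(-3t)(1,-1).

x(t) = -3K_1e^(5t) + K_2e^(-3t), z(t) = 2K_1e^(5t) - K_2e^(-3t)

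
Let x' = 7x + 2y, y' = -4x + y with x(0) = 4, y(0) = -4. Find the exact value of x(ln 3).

A = [[7,2],[-4,1]]; eigenvalues λ = 3, 5.
Eigenvectors: (-1,2) for λ=3, (1,-1) for λ=5.
From the initial condition, c_1 = 0, c_2 = 4.
x(ln 3) = (0)(3^3)(-1) + (4)(3^5)(1) = 972.

972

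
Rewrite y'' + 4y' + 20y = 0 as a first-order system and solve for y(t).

y(t) = C_1e^(-2t)cos(4t) + C_2e^(-2t)sin(4t)

Let x_1 = y, x_2 = y'. Then x_1' = x_2 and x_2' = -20x_1 - 4x_2.
A = [[0,1],[-20,-4]]; det(A-λI) = λ^2 + 4λ + 20.
Eigenvalues λ = -2 ± 4i.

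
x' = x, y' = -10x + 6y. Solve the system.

Coefficient matrix A = [[1, 0], [-10, 6]].
Characteristic polynomial det(A - λI) = λ^2 - 7λ + 6 = 0.
Eigenvalues λ = 1, 6.
For λ=1: (A-λI) row 2 is [-10, 5], so an eigenvector is (-1, -2).
For λ=6: (A-λI) row 1 is [-5, 0], so an eigenvector is (0, 1).
General solution: K_1e^(t)(-1,-2) + K_2e^(6t)(0,1).

x(t) = -K_1e^(t), y(t) = -2K_1e^(t) + K_2e^(6t)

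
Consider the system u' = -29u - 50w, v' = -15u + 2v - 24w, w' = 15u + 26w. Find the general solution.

u(t) = 2K_1e^(-4t) - 5K_2e^(t), v(t) = K_1e^(-4t) - 3K_2e^(t) + K_3e^(2t), w(t) = -K_1e^(-4t) + 3K_2e^(t)

Coefficient matrix A = [[-29, 0, -50], [-15, 2, -24], [15, 0, 26]].
det(A - λI) = 0 gives eigenvalues λ = -4, 1, 2.
For λ=-4: eigenvector (2,1,-1).
For λ=1: eigenvector (-5,-3,3).
For λ=2: eigenvector (0,1,0).
General solution: K_1e^(-4t)(2,1,-1) + K_2e^(t)(-5,-3,3) + K_3e^(2t)(0,1,0).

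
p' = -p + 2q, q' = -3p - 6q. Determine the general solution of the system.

p(t) = -2c_1e^(-4t) - c_2e^(-3t), q(t) = 3c_1e^(-4t) + c_2e^(-3t)

Coefficient matrix A = [[-1, 2], [-3, -6]].
Characteristic polynomial det(A - λI) = λ^2 + 7λ + 12 = 0.
Eigenvalues λ = -4, -3.
For λ=-4: (A-λI) row 1 is [3, 2], so an eigenvector is (-2, 3).
For λ=-3: (A-λI) row 1 is [2, 2], so an eigenvector is (-1, 1).
General solution: c_1e^(-4t)(-2,3) + c_2e^(-3t)(-1,1).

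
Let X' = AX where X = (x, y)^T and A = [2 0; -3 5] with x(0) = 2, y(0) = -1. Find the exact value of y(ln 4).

-3040

A = [[2,0],[-3,5]]; eigenvalues λ = 2, 5.
Eigenvectors: (1,1) for λ=2, (0,-1) for λ=5.
From the initial condition, c_1 = 2, c_2 = 3.
y(ln 4) = (2)(4^2)(1) + (3)(4^5)(-1) = -3040.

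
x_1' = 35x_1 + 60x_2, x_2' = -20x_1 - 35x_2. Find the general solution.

Coefficient matrix A = [[35, 60], [-20, -35]].
Characteristic polynomial det(A - λI) = λ^2 - 25 = 0.
Eigenvalues λ = 5, -5.
For λ=5: (A-λI) row 1 is [30, 60], so an eigenvector is (2, -1).
For λ=-5: (A-λI) row 1 is [40, 60], so an eigenvector is (-3, 2).
General solution: K_1e^(5t)(2,-1) + K_2e^(-5t)(-3,2).

x_1(t) = 2K_1e^(5t) - 3K_2e^(-5t), x_2(t) = -K_1e^(5t) + 2K_2e^(-5t)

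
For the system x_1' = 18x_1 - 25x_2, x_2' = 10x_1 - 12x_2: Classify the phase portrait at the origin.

A = [[18,-25],[10,-12]]; det(A-λI) = λ^2 - 6λ + 34.
λ = 3 ± 5i: positive real part.

unstable spiral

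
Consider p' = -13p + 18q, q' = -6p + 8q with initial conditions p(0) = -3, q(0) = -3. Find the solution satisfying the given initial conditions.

p(t) = -9e^(-t) + 6e^(-4t), q(t) = -6e^(-t) + 3e^(-4t)

Coefficient matrix A = [[-13, 18], [-6, 8]].
Characteristic polynomial det(A - λI) = λ^2 + 5λ + 4 = 0.
Eigenvalues λ = -4, -1.
For λ=-4: (A-λI) row 1 is [-9, 18], so an eigenvector is (2, 1).
For λ=-1: (A-λI) row 1 is [-12, 18], so an eigenvector is (3, 2).
General solution: K_1e^(-4t)(2,1) + K_2e^(-t)(3,2).
Applying p(0)=-3, q(0)=-3 gives K_1=3, K_2=-3.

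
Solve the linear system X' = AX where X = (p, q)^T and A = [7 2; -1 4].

p(t) = -2c_1e^(6t) + c_2e^(5t), q(t) = c_1e^(6t) - c_2e^(5t)

Coefficient matrix A = [[7, 2], [-1, 4]].
Characteristic polynomial det(A - λI) = λ^2 - 11λ + 30 = 0.
Eigenvalues λ = 6, 5.
For λ=6: (A-λI) row 1 is [1, 2], so an eigenvector is (-2, 1).
For λ=5: (A-λI) row 1 is [2, 2], so an eigenvector is (1, -1).
General solution: c_1e^(6t)(-2,1) + c_2e^(5t)(1,-1).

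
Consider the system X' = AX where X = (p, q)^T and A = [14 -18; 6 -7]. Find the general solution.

p(t) = 2c_1e^(5t) - 3c_2e^(2t), q(t) = c_1e^(5t) - 2c_2e^(2t)

Coefficient matrix A = [[14, -18], [6, -7]].
Characteristic polynomial det(A - λI) = λ^2 - 7λ + 10 = 0.
Eigenvalues λ = 5, 2.
For λ=5: (A-λI) row 1 is [9, -18], so an eigenvector is (2, 1).
For λ=2: (A-λI) row 1 is [12, -18], so an eigenvector is (-3, -2).
General solution: c_1e^(5t)(2,1) + c_2e^(2t)(-3,-2).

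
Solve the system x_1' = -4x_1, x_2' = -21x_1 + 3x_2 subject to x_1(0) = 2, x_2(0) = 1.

x_1(t) = 2e^(-4t), x_2(t) = -5e^(3t) + 6e^(-4t)

Coefficient matrix A = [[-4, 0], [-21, 3]].
Characteristic polynomial det(A - λI) = λ^2 + λ - 12 = 0.
Eigenvalues λ = -4, 3.
For λ=-4: (A-λI) row 2 is [-21, 7], so an eigenvector is (-1, -3).
For λ=3: (A-λI) row 1 is [-7, 0], so an eigenvector is (0, -1).
General solution: K_1e^(-4t)(-1,-3) + K_2e^(3t)(0,-1).
Applying x_1(0)=2, x_2(0)=1 gives K_1=-2, K_2=5.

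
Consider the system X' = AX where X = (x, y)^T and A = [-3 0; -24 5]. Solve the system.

x(t) = -C_2e^(-3t), y(t) = C_1e^(5t) - 3C_2e^(-3t)

Coefficient matrix A = [[-3, 0], [-24, 5]].
Characteristic polynomial det(A - λI) = λ^2 - 2λ - 15 = 0.
Eigenvalues λ = 5, -3.
For λ=5: (A-λI) row 1 is [-8, 0], so an eigenvector is (0, 1).
For λ=-3: (A-λI) row 2 is [-24, 8], so an eigenvector is (-1, -3).
General solution: C_1e^(5t)(0,1) + C_2e^(-3t)(-1,-3).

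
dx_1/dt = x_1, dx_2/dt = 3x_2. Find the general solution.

x_1(t) = K_2e^(t), x_2(t) = -K_1e^(3t)

Coefficient matrix A = [[1, 0], [0, 3]].
Characteristic polynomial det(A - λI) = λ^2 - 4λ + 3 = 0.
Eigenvalues λ = 3, 1.
For λ=3: (A-λI) row 1 is [-2, 0], so an eigenvector is (0, -1).
For λ=1: (A-λI) row 2 is [0, 2], so an eigenvector is (1, 0).
General solution: K_1e^(3t)(0,-1) + K_2e^(t)(1,0).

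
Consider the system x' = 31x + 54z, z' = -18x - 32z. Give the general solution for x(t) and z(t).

Coefficient matrix A = [[31, 54], [-18, -32]].
Characteristic polynomial det(A - λI) = λ^2 + λ - 20 = 0.
Eigenvalues λ = 4, -5.
For λ=4: (A-λI) row 1 is [27, 54], so an eigenvector is (-2, 1).
For λ=-5: (A-λI) row 1 is [36, 54], so an eigenvector is (-3, 2).
General solution: K_1e^(4t)(-2,1) + K_2e^(-5t)(-3,2).

x(t) = -2K_1e^(4t) - 3K_2e^(-5t), z(t) = K_1e^(4t) + 2K_2e^(-5t)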